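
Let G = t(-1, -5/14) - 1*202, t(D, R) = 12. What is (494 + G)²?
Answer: 92416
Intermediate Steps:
G = -190 (G = 12 - 1*202 = 12 - 202 = -190)
(494 + G)² = (494 - 190)² = 304² = 92416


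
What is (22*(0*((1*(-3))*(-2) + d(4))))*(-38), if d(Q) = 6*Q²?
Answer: 0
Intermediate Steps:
(22*(0*((1*(-3))*(-2) + d(4))))*(-38) = (22*(0*((1*(-3))*(-2) + 6*4²)))*(-38) = (22*(0*(-3*(-2) + 6*16)))*(-38) = (22*(0*(6 + 96)))*(-38) = (22*(0*102))*(-38) = (22*0)*(-38) = 0*(-38) = 0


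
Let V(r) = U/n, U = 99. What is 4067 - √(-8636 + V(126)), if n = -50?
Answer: 4067 - I*√863798/10 ≈ 4067.0 - 92.941*I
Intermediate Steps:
V(r) = -99/50 (V(r) = 99/(-50) = 99*(-1/50) = -99/50)
4067 - √(-8636 + V(126)) = 4067 - √(-8636 - 99/50) = 4067 - √(-431899/50) = 4067 - I*√863798/10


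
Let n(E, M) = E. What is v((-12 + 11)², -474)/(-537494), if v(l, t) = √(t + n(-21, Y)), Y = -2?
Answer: -3*I*√55/537494 ≈ -4.1393e-5*I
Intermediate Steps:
v(l, t) = √(-21 + t) (v(l, t) = √(t - 21) = √(-21 + t))
v((-12 + 11)², -474)/(-537494) = √(-21 - 474)/(-537494) = √(-495)*(-1/537494) = (3*I*√55)*(-1/537494) = -3*I*√55/537494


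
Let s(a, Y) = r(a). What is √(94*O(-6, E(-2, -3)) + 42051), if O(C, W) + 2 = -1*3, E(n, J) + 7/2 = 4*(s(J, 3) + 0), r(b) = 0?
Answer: √41581 ≈ 203.91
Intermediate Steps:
s(a, Y) = 0
E(n, J) = -7/2 (E(n, J) = -7/2 + 4*(0 + 0) = -7/2 + 4*0 = -7/2 + 0 = -7/2)
O(C, W) = -5 (O(C, W) = -2 - 1*3 = -2 - 3 = -5)
√(94*O(-6, E(-2, -3)) + 42051) = √(94*(-5) + 42051) = √(-470 + 42051) = √41581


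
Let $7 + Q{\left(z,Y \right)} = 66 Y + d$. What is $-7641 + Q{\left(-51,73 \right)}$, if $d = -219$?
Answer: $-3049$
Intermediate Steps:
$Q{\left(z,Y \right)} = -226 + 66 Y$ ($Q{\left(z,Y \right)} = -7 + \left(66 Y - 219\right) = -7 + \left(-219 + 66 Y\right) = -226 + 66 Y$)
$-7641 + Q{\left(-51,73 \right)} = -7641 + \left(-226 + 66 \cdot 73\right) = -7641 + \left(-226 + 4818\right) = -7641 + 4592 = -3049$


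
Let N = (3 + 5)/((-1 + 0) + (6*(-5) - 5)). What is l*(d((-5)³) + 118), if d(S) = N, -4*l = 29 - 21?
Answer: -2120/9 ≈ -235.56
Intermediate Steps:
l = -2 (l = -(29 - 21)/4 = -¼*8 = -2)
N = -2/9 (N = 8/(-1 + (-30 - 5)) = 8/(-1 - 35) = 8/(-36) = 8*(-1/36) = -2/9 ≈ -0.22222)
d(S) = -2/9
l*(d((-5)³) + 118) = -2*(-2/9 + 118) = -2*1060/9 = -2120/9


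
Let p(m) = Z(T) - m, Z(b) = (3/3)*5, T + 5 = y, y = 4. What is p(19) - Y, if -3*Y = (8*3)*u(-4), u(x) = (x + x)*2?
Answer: -142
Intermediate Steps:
T = -1 (T = -5 + 4 = -1)
Z(b) = 5 (Z(b) = (3*(⅓))*5 = 1*5 = 5)
u(x) = 4*x (u(x) = (2*x)*2 = 4*x)
p(m) = 5 - m
Y = 128 (Y = -8*3*4*(-4)/3 = -8*(-16) = -⅓*(-384) = 128)
p(19) - Y = (5 - 1*19) - 1*128 = (5 - 19) - 128 = -14 - 128 = -142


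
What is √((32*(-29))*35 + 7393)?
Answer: I*√25087 ≈ 158.39*I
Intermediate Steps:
√((32*(-29))*35 + 7393) = √(-928*35 + 7393) = √(-32480 + 7393) = √(-25087) = I*√25087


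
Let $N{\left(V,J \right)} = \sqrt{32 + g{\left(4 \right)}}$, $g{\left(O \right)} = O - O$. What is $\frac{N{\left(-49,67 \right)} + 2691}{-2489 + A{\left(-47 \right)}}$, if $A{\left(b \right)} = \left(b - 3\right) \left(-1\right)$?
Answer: $- \frac{299}{271} - \frac{4 \sqrt{2}}{2439} \approx -1.1056$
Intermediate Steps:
$g{\left(O \right)} = 0$
$N{\left(V,J \right)} = 4 \sqrt{2}$ ($N{\left(V,J \right)} = \sqrt{32 + 0} = \sqrt{32} = 4 \sqrt{2}$)
$A{\left(b \right)} = 3 - b$ ($A{\left(b \right)} = \left(-3 + b\right) \left(-1\right) = 3 - b$)
$\frac{N{\left(-49,67 \right)} + 2691}{-2489 + A{\left(-47 \right)}} = \frac{4 \sqrt{2} + 2691}{-2489 + \left(3 - -47\right)} = \frac{2691 + 4 \sqrt{2}}{-2489 + \left(3 + 47\right)} = \frac{2691 + 4 \sqrt{2}}{-2489 + 50} = \frac{2691 + 4 \sqrt{2}}{-2439} = \left(2691 + 4 \sqrt{2}\right) \left(- \frac{1}{2439}\right) = - \frac{299}{271} - \frac{4 \sqrt{2}}{2439}$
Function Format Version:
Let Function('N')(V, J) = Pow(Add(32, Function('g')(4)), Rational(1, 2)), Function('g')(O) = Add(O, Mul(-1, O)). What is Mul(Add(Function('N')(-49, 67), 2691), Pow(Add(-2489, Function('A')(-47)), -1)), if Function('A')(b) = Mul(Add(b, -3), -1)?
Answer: Add(Rational(-299, 271), Mul(Rational(-4, 2439), Pow(2, Rational(1, 2)))) ≈ -1.1056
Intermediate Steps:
Function('g')(O) = 0
Function('N')(V, J) = Mul(4, Pow(2, Rational(1, 2))) (Function('N')(V, J) = Pow(Add(32, 0), Rational(1, 2)) = Pow(32, Rational(1, 2)) = Mul(4, Pow(2, Rational(1, 2))))
Function('A')(b) = Add(3, Mul(-1, b)) (Function('A')(b) = Mul(Add(-3, b), -1) = Add(3, Mul(-1, b)))
Mul(Add(Function('N')(-49, 67), 2691), Pow(Add(-2489, Function('A')(-47)), -1)) = Mul(Add(Mul(4, Pow(2, Rational(1, 2))), 2691), Pow(Add(-2489, Add(3, Mul(-1, -47))), -1)) = Mul(Add(2691, Mul(4, Pow(2, Rational(1, 2)))), Pow(Add(-2489, Add(3, 47)), -1)) = Mul(Add(2691, Mul(4, Pow(2, Rational(1, 2)))), Pow(Add(-2489, 50), -1)) = Mul(Add(2691, Mul(4, Pow(2, Rational(1, 2)))), Pow(-2439, -1)) = Mul(Add(2691, Mul(4, Pow(2, Rational(1, 2)))), Rational(-1, 2439)) = Add(Rational(-299, 271), Mul(Rational(-4, 2439), Pow(2, Rational(1, 2))))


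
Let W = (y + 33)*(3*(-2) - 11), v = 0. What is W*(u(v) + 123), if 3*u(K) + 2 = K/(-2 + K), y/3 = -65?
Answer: 336906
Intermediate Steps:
y = -195 (y = 3*(-65) = -195)
W = 2754 (W = (-195 + 33)*(3*(-2) - 11) = -162*(-6 - 11) = -162*(-17) = 2754)
u(K) = -⅔ + K/(3*(-2 + K)) (u(K) = -⅔ + (K/(-2 + K))/3 = -⅔ + K/(3*(-2 + K)))
W*(u(v) + 123) = 2754*((4 - 1*0)/(3*(-2 + 0)) + 123) = 2754*((⅓)*(4 + 0)/(-2) + 123) = 2754*((⅓)*(-½)*4 + 123) = 2754*(-⅔ + 123) = 2754*(367/3) = 336906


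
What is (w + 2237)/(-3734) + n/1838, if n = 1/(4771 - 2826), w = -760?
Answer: -1320034584/3337178485 ≈ -0.39555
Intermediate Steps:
n = 1/1945 ≈ 0.00051414
(w + 2237)/(-3734) + n/1838 = (-760 + 2237)/(-3734) + (1/1945)/1838 = 1477*(-1/3734) + (1/1945)*(1/1838) = -1477/3734 + 1/3574910 = -1320034584/3337178485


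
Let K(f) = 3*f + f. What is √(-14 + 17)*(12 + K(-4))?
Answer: -4*√3 ≈ -6.9282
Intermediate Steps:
K(f) = 4*f
√(-14 + 17)*(12 + K(-4)) = √(-14 + 17)*(12 + 4*(-4)) = √3*(12 - 16) = √3*(-4) = -4*√3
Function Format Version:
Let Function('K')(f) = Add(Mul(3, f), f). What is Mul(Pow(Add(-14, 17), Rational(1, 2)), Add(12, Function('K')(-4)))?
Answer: Mul(-4, Pow(3, Rational(1, 2))) ≈ -6.9282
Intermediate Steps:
Function('K')(f) = Mul(4, f)
Mul(Pow(Add(-14, 17), Rational(1, 2)), Add(12, Function('K')(-4))) = Mul(Pow(Add(-14, 17), Rational(1, 2)), Add(12, Mul(4, -4))) = Mul(Pow(3, Rational(1, 2)), Add(12, -16)) = Mul(Pow(3, Rational(1, 2)), -4) = Mul(-4, Pow(3, Rational(1, 2)))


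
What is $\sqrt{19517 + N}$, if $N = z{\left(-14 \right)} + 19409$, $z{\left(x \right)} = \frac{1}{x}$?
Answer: $\frac{\sqrt{7629482}}{14} \approx 197.3$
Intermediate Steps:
$N = \frac{271725}{14}$ ($N = \frac{1}{-14} + 19409 = - \frac{1}{14} + 19409 = \frac{271725}{14} \approx 19409.0$)
$\sqrt{19517 + N} = \sqrt{19517 + \frac{271725}{14}} = \sqrt{\frac{544963}{14}} = \frac{\sqrt{7629482}}{14}$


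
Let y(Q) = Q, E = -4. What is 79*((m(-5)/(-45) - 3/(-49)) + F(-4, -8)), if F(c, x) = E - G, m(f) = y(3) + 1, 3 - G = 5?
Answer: -353209/2205 ≈ -160.19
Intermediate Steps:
G = -2 (G = 3 - 1*5 = 3 - 5 = -2)
m(f) = 4 (m(f) = 3 + 1 = 4)
F(c, x) = -2 (F(c, x) = -4 - 1*(-2) = -4 + 2 = -2)
79*((m(-5)/(-45) - 3/(-49)) + F(-4, -8)) = 79*((4/(-45) - 3/(-49)) - 2) = 79*((4*(-1/45) - 3*(-1/49)) - 2) = 79*((-4/45 + 3/49) - 2) = 79*(-61/2205 - 2) = 79*(-4471/2205) = -353209/2205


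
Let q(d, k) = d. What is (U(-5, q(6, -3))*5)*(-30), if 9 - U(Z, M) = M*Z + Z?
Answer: -6600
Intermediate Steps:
U(Z, M) = 9 - Z - M*Z (U(Z, M) = 9 - (M*Z + Z) = 9 - (Z + M*Z) = 9 + (-Z - M*Z) = 9 - Z - M*Z)
(U(-5, q(6, -3))*5)*(-30) = ((9 - 1*(-5) - 1*6*(-5))*5)*(-30) = ((9 + 5 + 30)*5)*(-30) = (44*5)*(-30) = 220*(-30) = -6600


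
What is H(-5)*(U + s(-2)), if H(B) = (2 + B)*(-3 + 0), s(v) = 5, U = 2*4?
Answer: 117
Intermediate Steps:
U = 8
H(B) = -6 - 3*B (H(B) = (2 + B)*(-3) = -6 - 3*B)
H(-5)*(U + s(-2)) = (-6 - 3*(-5))*(8 + 5) = (-6 + 15)*13 = 9*13 = 117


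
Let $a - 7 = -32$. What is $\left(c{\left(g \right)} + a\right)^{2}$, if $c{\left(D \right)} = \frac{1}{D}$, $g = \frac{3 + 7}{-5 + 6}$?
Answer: $\frac{62001}{100} \approx 620.01$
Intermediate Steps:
$a = -25$ ($a = 7 - 32 = -25$)
$g = 10$ ($g = \frac{10}{1} = 10 \cdot 1 = 10$)
$\left(c{\left(g \right)} + a\right)^{2} = \left(\frac{1}{10} - 25\right)^{2} = \left(- \frac{249}{10}\right)^{2} = \frac{62001}{100}$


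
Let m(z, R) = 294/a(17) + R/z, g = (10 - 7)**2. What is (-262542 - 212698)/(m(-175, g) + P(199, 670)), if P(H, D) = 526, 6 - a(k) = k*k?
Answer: -23536261000/25996153 ≈ -905.38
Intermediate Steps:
a(k) = 6 - k**2 (a(k) = 6 - k*k = 6 - k**2)
g = 9 (g = 3**2 = 9)
m(z, R) = -294/283 + R/z (m(z, R) = 294/(6 - 1*17**2) + R/z = 294/(6 - 1*289) + R/z = 294/(6 - 289) + R/z = 294/(-283) + R/z = 294*(-1/283) + R/z = -294/283 + R/z)
(-262542 - 212698)/(m(-175, g) + P(199, 670)) = (-262542 - 212698)/((-294/283 + 9/(-175)) + 526) = -475240/((-294/283 + 9*(-1/175)) + 526) = -475240/((-294/283 - 9/175) + 526) = -475240/(-53997/49525 + 526) = -475240/25996153/49525 = -475240*49525/25996153 = -23536261000/25996153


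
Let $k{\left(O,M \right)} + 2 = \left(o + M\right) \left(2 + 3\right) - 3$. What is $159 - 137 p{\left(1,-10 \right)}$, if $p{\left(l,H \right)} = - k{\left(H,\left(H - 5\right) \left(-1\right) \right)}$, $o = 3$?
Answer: $11804$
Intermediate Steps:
$k{\left(O,M \right)} = 10 + 5 M$ ($k{\left(O,M \right)} = -2 + \left(\left(3 + M\right) \left(2 + 3\right) - 3\right) = -2 + \left(\left(3 + M\right) 5 - 3\right) = -2 + \left(\left(15 + 5 M\right) - 3\right) = -2 + \left(12 + 5 M\right) = 10 + 5 M$)
$p{\left(l,H \right)} = -35 + 5 H$ ($p{\left(l,H \right)} = - (10 + 5 \left(H - 5\right) \left(-1\right)) = - (10 + 5 \left(-5 + H\right) \left(-1\right)) = - (10 + 5 \left(5 - H\right)) = - (10 - \left(-25 + 5 H\right)) = - (35 - 5 H) = -35 + 5 H$)
$159 - 137 p{\left(1,-10 \right)} = 159 - 137 \left(-35 + 5 \left(-10\right)\right) = 159 - 137 \left(-35 - 50\right) = 159 - -11645 = 159 + 11645 = 11804$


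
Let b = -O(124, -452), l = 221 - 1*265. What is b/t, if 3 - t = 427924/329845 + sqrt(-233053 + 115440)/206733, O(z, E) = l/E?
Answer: -87087898276991600342805/1523244717304110856159622 - 247412878689463575*I*sqrt(117613)/1523244717304110856159622 ≈ -0.057173 - 5.5703e-5*I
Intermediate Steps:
l = -44 (l = 221 - 265 = -44)
O(z, E) = -44/E
b = -11/113 (b = -(-44)/(-452) = -(-44)*(-1)/452 = -1*11/113 = -11/113 ≈ -0.097345)
t = 561611/329845 - I*sqrt(117613)/206733 (t = 3 - (427924/329845 + sqrt(-233053 + 115440)/206733) = 3 - (427924*(1/329845) + sqrt(-117613)*(1/206733)) = 3 - (427924/329845 + (I*sqrt(117613))*(1/206733)) = 3 - (427924/329845 + I*sqrt(117613)/206733) = 3 + (-427924/329845 - I*sqrt(117613)/206733) = 561611/329845 - I*sqrt(117613)/206733 ≈ 1.7027 - 0.0016589*I)
b/t = -11/(113*(561611/329845 - I*sqrt(117613)/206733))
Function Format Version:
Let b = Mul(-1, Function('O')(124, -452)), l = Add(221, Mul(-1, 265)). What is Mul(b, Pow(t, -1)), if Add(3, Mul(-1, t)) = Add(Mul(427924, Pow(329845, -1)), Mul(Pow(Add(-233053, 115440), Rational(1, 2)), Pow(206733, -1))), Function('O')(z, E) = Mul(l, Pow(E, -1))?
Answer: Add(Rational(-87087898276991600342805, 1523244717304110856159622), Mul(Rational(-247412878689463575, 1523244717304110856159622), I, Pow(117613, Rational(1, 2)))) ≈ Add(-0.057173, Mul(-5.5703e-5, I))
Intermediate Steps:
l = -44 (l = Add(221, -265) = -44)
Function('O')(z, E) = Mul(-44, Pow(E, -1))
b = Rational(-11, 113) (b = Mul(-1, Mul(-44, Pow(-452, -1))) = Mul(-1, Mul(-44, Rational(-1, 452))) = Mul(-1, Rational(11, 113)) = Rational(-11, 113) ≈ -0.097345)
t = Add(Rational(561611, 329845), Mul(Rational(-1, 206733), I, Pow(117613, Rational(1, 2)))) (t = Add(3, Mul(-1, Add(Mul(427924, Pow(329845, -1)), Mul(Pow(Add(-233053, 115440), Rational(1, 2)), Pow(206733, -1))))) = Add(3, Mul(-1, Add(Mul(427924, Rational(1, 329845)), Mul(Pow(-117613, Rational(1, 2)), Rational(1, 206733))))) = Add(3, Mul(-1, Add(Rational(427924, 329845), Mul(Mul(I, Pow(117613, Rational(1, 2))), Rational(1, 206733))))) = Add(3, Mul(-1, Add(Rational(427924, 329845), Mul(Rational(1, 206733), I, Pow(117613, Rational(1, 2)))))) = Add(3, Add(Rational(-427924, 329845), Mul(Rational(-1, 206733), I, Pow(117613, Rational(1, 2))))) = Add(Rational(561611, 329845), Mul(Rational(-1, 206733), I, Pow(117613, Rational(1, 2)))) ≈ Add(1.7027, Mul(-0.0016589, I)))
Mul(b, Pow(t, -1)) = Mul(Rational(-11, 113), Pow(Add(Rational(561611, 329845), Mul(Rational(-1, 206733), I, Pow(117613, Rational(1, 2)))), -1))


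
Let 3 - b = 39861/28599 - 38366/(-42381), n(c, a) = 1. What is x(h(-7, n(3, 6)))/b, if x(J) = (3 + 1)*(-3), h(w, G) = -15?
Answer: -2424108438/141597397 ≈ -17.120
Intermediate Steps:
b = 283194794/404018073 (b = 3 - (39861/28599 - 38366/(-42381)) = 3 - (39861*(1/28599) - 38366*(-1/42381)) = 3 - (13287/9533 + 38366/42381) = 3 - 1*928859425/404018073 = 3 - 928859425/404018073 = 283194794/404018073 ≈ 0.70095)
x(J) = -12 (x(J) = 4*(-3) = -12)
x(h(-7, n(3, 6)))/b = -12/283194794/404018073 = -12*404018073/283194794 = -2424108438/141597397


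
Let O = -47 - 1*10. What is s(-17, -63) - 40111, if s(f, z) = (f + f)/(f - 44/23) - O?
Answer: -17422708/435 ≈ -40052.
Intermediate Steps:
O = -57 (O = -47 - 10 = -57)
s(f, z) = 57 + 2*f/(-44/23 + f) (s(f, z) = (f + f)/(f - 44/23) - 1*(-57) = (2*f)/(f - 44*1/23) + 57 = (2*f)/(f - 44/23) + 57 = (2*f)/(-44/23 + f) + 57 = 2*f/(-44/23 + f) + 57 = 57 + 2*f/(-44/23 + f))
s(-17, -63) - 40111 = (-2508 + 1357*(-17))/(-44 + 23*(-17)) - 40111 = (-2508 - 23069)/(-44 - 391) - 40111 = -25577/(-435) - 40111 = -1/435*(-25577) - 40111 = 25577/435 - 40111 = -17422708/435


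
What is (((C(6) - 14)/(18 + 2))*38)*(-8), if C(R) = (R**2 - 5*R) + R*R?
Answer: -2128/5 ≈ -425.60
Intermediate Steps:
C(R) = -5*R + 2*R**2 (C(R) = (R**2 - 5*R) + R**2 = -5*R + 2*R**2)
(((C(6) - 14)/(18 + 2))*38)*(-8) = (((6*(-5 + 2*6) - 14)/(18 + 2))*38)*(-8) = (((6*(-5 + 12) - 14)/20)*38)*(-8) = (((6*7 - 14)*(1/20))*38)*(-8) = (((42 - 14)*(1/20))*38)*(-8) = ((28*(1/20))*38)*(-8) = ((7/5)*38)*(-8) = (266/5)*(-8) = -2128/5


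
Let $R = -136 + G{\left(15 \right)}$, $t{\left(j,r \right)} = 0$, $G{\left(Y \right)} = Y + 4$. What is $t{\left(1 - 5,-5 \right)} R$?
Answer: $0$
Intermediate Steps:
$G{\left(Y \right)} = 4 + Y$
$R = -117$ ($R = -136 + \left(4 + 15\right) = -136 + 19 = -117$)
$t{\left(1 - 5,-5 \right)} R = 0 \left(-117\right) = 0$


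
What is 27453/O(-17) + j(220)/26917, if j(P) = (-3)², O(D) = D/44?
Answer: -32513905491/457589 ≈ -71055.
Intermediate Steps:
O(D) = D/44 (O(D) = D*(1/44) = D/44)
j(P) = 9
27453/O(-17) + j(220)/26917 = 27453/(((1/44)*(-17))) + 9/26917 = 27453/(-17/44) + 9*(1/26917) = 27453*(-44/17) + 9/26917 = -1207932/17 + 9/26917 = -32513905491/457589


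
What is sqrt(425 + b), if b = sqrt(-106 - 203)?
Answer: sqrt(425 + I*sqrt(309)) ≈ 20.62 + 0.4262*I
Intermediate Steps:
b = I*sqrt(309) (b = sqrt(-309) = I*sqrt(309) ≈ 17.578*I)
sqrt(425 + b) = sqrt(425 + I*sqrt(309))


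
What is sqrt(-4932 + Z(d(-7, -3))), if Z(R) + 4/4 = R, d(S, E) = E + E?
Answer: I*sqrt(4939) ≈ 70.278*I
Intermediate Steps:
d(S, E) = 2*E
Z(R) = -1 + R
sqrt(-4932 + Z(d(-7, -3))) = sqrt(-4932 + (-1 + 2*(-3))) = sqrt(-4932 + (-1 - 6)) = sqrt(-4932 - 7) = sqrt(-4939) = I*sqrt(4939)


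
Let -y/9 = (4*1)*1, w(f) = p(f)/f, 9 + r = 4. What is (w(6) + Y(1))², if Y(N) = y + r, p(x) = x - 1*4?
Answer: 14884/9 ≈ 1653.8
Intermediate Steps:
p(x) = -4 + x (p(x) = x - 4 = -4 + x)
r = -5 (r = -9 + 4 = -5)
w(f) = (-4 + f)/f
y = -36 (y = -9*4*1 = -36 ≈ -36.000)
Y(N) = -41 (Y(N) = -36 - 5 = -41)
(w(6) + Y(1))² = ((-4 + 6)/6 - 41)² = ((⅙)*2 - 41)² = (⅓ - 41)² = (-122/3)² = 14884/9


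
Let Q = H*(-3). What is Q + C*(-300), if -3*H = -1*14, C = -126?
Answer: 37786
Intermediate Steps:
H = 14/3 (H = -(-1)*14/3 = -1/3*(-14) = 14/3 ≈ 4.6667)
Q = -14 (Q = (14/3)*(-3) = -14)
Q + C*(-300) = -14 - 126*(-300) = -14 + 37800 = 37786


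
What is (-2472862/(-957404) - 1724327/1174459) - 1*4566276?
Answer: -33340678148433609/7301504834 ≈ -4.5663e+6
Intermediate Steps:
(-2472862/(-957404) - 1724327/1174459) - 1*4566276 = (-2472862*(-1/957404) - 1724327*1/1174459) - 4566276 = (176633/68386 - 156757/106769) - 4566276 = 8138944575/7301504834 - 4566276 = -33340678148433609/7301504834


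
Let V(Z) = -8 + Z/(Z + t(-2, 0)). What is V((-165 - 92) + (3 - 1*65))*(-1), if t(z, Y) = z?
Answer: 2249/321 ≈ 7.0062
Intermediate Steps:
V(Z) = -8 + Z/(-2 + Z) (V(Z) = -8 + Z/(Z - 2) = -8 + Z/(-2 + Z))
V((-165 - 92) + (3 - 1*65))*(-1) = ((16 - 7*((-165 - 92) + (3 - 1*65)))/(-2 + ((-165 - 92) + (3 - 1*65))))*(-1) = ((16 - 7*(-257 + (3 - 65)))/(-2 + (-257 + (3 - 65))))*(-1) = ((16 - 7*(-257 - 62))/(-2 + (-257 - 62)))*(-1) = ((16 - 7*(-319))/(-2 - 319))*(-1) = ((16 + 2233)/(-321))*(-1) = -1/321*2249*(-1) = -2249/321*(-1) = 2249/321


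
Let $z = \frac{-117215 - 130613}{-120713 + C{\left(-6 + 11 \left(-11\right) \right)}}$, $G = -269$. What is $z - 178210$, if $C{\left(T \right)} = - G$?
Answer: $- \frac{5366019353}{30111} \approx -1.7821 \cdot 10^{5}$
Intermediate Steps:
$C{\left(T \right)} = 269$ ($C{\left(T \right)} = \left(-1\right) \left(-269\right) = 269$)
$z = \frac{61957}{30111}$ ($z = \frac{-117215 - 130613}{-120713 + 269} = - \frac{247828}{-120444} = \left(-247828\right) \left(- \frac{1}{120444}\right) = \frac{61957}{30111} \approx 2.0576$)
$z - 178210 = \frac{61957}{30111} - 178210 = - \frac{5366019353}{30111}$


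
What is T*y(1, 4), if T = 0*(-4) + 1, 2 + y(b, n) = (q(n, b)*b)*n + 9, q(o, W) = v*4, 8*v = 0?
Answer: 7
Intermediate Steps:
v = 0 (v = (⅛)*0 = 0)
q(o, W) = 0 (q(o, W) = 0*4 = 0)
y(b, n) = 7 (y(b, n) = -2 + ((0*b)*n + 9) = -2 + (0*n + 9) = -2 + (0 + 9) = -2 + 9 = 7)
T = 1 (T = 0 + 1 = 1)
T*y(1, 4) = 1*7 = 7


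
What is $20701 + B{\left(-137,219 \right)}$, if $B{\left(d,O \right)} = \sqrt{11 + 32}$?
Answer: $20701 + \sqrt{43} \approx 20708.0$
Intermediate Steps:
$B{\left(d,O \right)} = \sqrt{43}$
$20701 + B{\left(-137,219 \right)} = 20701 + \sqrt{43}$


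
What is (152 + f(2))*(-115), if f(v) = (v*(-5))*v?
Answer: -15180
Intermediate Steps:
f(v) = -5*v² (f(v) = (-5*v)*v = -5*v²)
(152 + f(2))*(-115) = (152 - 5*2²)*(-115) = (152 - 5*4)*(-115) = (152 - 20)*(-115) = 132*(-115) = -15180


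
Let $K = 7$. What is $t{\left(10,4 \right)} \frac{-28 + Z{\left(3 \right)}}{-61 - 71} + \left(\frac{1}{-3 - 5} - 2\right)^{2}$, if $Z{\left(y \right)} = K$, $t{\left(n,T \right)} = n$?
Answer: $\frac{4299}{704} \approx 6.1065$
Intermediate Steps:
$Z{\left(y \right)} = 7$
$t{\left(10,4 \right)} \frac{-28 + Z{\left(3 \right)}}{-61 - 71} + \left(\frac{1}{-3 - 5} - 2\right)^{2} = 10 \frac{-28 + 7}{-61 - 71} + \left(\frac{1}{-3 - 5} - 2\right)^{2} = 10 \left(- \frac{21}{-132}\right) + \left(\frac{1}{-8} - 2\right)^{2} = 10 \left(\left(-21\right) \left(- \frac{1}{132}\right)\right) + \left(- \frac{1}{8} - 2\right)^{2} = 10 \cdot \frac{7}{44} + \left(- \frac{17}{8}\right)^{2} = \frac{35}{22} + \frac{289}{64} = \frac{4299}{704}$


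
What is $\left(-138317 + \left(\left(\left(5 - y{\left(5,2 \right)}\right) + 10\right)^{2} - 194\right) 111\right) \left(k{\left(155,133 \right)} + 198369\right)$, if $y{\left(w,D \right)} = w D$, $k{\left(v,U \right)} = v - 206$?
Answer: $-31150998168$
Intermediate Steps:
$k{\left(v,U \right)} = -206 + v$ ($k{\left(v,U \right)} = v - 206 = -206 + v$)
$y{\left(w,D \right)} = D w$
$\left(-138317 + \left(\left(\left(5 - y{\left(5,2 \right)}\right) + 10\right)^{2} - 194\right) 111\right) \left(k{\left(155,133 \right)} + 198369\right) = \left(-138317 + \left(\left(\left(5 - 2 \cdot 5\right) + 10\right)^{2} - 194\right) 111\right) \left(\left(-206 + 155\right) + 198369\right) = \left(-138317 + \left(\left(\left(5 - 10\right) + 10\right)^{2} - 194\right) 111\right) \left(-51 + 198369\right) = \left(-138317 + \left(\left(\left(5 - 10\right) + 10\right)^{2} - 194\right) 111\right) 198318 = \left(-138317 + \left(\left(-5 + 10\right)^{2} - 194\right) 111\right) 198318 = \left(-138317 + \left(5^{2} - 194\right) 111\right) 198318 = \left(-138317 + \left(25 - 194\right) 111\right) 198318 = \left(-138317 - 18759\right) 198318 = \left(-157076\right) 198318 = -31150998168$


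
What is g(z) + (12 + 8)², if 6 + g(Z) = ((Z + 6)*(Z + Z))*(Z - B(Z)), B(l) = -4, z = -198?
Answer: -14749814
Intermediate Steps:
g(Z) = -6 + 2*Z*(4 + Z)*(6 + Z) (g(Z) = -6 + ((Z + 6)*(Z + Z))*(Z - 1*(-4)) = -6 + ((6 + Z)*(2*Z))*(Z + 4) = -6 + (2*Z*(6 + Z))*(4 + Z) = -6 + 2*Z*(4 + Z)*(6 + Z))
g(z) + (12 + 8)² = (-6 + 2*(-198)³ + 20*(-198)² + 48*(-198)) + (12 + 8)² = (-6 + 2*(-7762392) + 20*39204 - 9504) + 20² = (-6 - 15524784 + 784080 - 9504) + 400 = -14750214 + 400 = -14749814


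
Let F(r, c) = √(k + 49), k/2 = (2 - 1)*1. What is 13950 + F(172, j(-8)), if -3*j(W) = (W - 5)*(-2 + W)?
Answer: 13950 + √51 ≈ 13957.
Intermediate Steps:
k = 2 (k = 2*((2 - 1)*1) = 2*(1*1) = 2*1 = 2)
j(W) = -(-5 + W)*(-2 + W)/3 (j(W) = -(W - 5)*(-2 + W)/3 = -(-5 + W)*(-2 + W)/3)
F(r, c) = √51 (F(r, c) = √(2 + 49) = √51)
13950 + F(172, j(-8)) = 13950 + √51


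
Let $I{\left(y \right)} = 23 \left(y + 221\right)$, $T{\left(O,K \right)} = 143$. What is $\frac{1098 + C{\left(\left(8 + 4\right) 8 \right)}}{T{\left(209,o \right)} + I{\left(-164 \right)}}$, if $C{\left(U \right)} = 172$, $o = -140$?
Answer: $\frac{635}{727} \approx 0.87345$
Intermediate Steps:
$I{\left(y \right)} = 5083 + 23 y$ ($I{\left(y \right)} = 23 \left(221 + y\right) = 5083 + 23 y$)
$\frac{1098 + C{\left(\left(8 + 4\right) 8 \right)}}{T{\left(209,o \right)} + I{\left(-164 \right)}} = \frac{1098 + 172}{143 + \left(5083 + 23 \left(-164\right)\right)} = \frac{1270}{143 + \left(5083 - 3772\right)} = \frac{1270}{143 + 1311} = \frac{1270}{1454} = 1270 \cdot \frac{1}{1454} = \frac{635}{727}$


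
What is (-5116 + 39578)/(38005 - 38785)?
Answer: -17231/390 ≈ -44.182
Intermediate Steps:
(-5116 + 39578)/(38005 - 38785) = 34462/(-780) = 34462*(-1/780) = -17231/390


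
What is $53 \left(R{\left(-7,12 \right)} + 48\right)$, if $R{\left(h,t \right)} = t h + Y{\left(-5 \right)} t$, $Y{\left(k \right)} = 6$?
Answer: $1908$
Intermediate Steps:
$R{\left(h,t \right)} = 6 t + h t$ ($R{\left(h,t \right)} = t h + 6 t = h t + 6 t = 6 t + h t$)
$53 \left(R{\left(-7,12 \right)} + 48\right) = 53 \left(12 \left(6 - 7\right) + 48\right) = 53 \left(12 \left(-1\right) + 48\right) = 53 \left(-12 + 48\right) = 53 \cdot 36 = 1908$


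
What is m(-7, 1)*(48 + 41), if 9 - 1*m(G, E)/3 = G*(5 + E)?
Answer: 13617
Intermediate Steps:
m(G, E) = 27 - 3*G*(5 + E)
m(-7, 1)*(48 + 41) = (27 - 15*(-7) - 3*1*(-7))*(48 + 41) = (27 + 105 + 21)*89 = 153*89 = 13617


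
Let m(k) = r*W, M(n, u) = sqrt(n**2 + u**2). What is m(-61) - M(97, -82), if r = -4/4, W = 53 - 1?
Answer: -52 - sqrt(16133) ≈ -179.02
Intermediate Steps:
W = 52
r = -1 (r = -4*1/4 = -1)
m(k) = -52 (m(k) = -1*52 = -52)
m(-61) - M(97, -82) = -52 - sqrt(97**2 + (-82)**2) = -52 - sqrt(9409 + 6724) = -52 - sqrt(16133)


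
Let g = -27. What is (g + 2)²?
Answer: 625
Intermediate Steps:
(g + 2)² = (-27 + 2)² = (-25)² = 625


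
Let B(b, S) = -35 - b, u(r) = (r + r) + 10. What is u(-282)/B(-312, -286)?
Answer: -2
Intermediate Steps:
u(r) = 10 + 2*r (u(r) = 2*r + 10 = 10 + 2*r)
u(-282)/B(-312, -286) = (10 + 2*(-282))/(-35 - 1*(-312)) = (10 - 564)/(-35 + 312) = -554/277 = -554*1/277 = -2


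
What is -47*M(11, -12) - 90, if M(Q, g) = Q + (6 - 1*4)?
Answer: -701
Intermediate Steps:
M(Q, g) = 2 + Q (M(Q, g) = Q + (6 - 4) = Q + 2 = 2 + Q)
-47*M(11, -12) - 90 = -47*(2 + 11) - 90 = -47*13 - 90 = -611 - 90 = -701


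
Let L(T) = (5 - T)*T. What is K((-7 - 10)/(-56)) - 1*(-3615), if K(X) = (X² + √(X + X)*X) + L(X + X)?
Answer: 11345293/3136 + 17*√119/784 ≈ 3618.0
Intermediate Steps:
L(T) = T*(5 - T)
K(X) = X² + √2*X^(3/2) + 2*X*(5 - 2*X) (K(X) = (X² + √(X + X)*X) + (X + X)*(5 - (X + X)) = (X² + √(2*X)*X) + (2*X)*(5 - 2*X) = (X² + (√2*√X)*X) + (2*X)*(5 - 2*X) = (X² + √2*X^(3/2)) + 2*X*(5 - 2*X) = X² + √2*X^(3/2) + 2*X*(5 - 2*X))
K((-7 - 10)/(-56)) - 1*(-3615) = (-3*(-7 - 10)²/3136 + 10*((-7 - 10)/(-56)) + √2*((-7 - 10)/(-56))^(3/2)) - 1*(-3615) = (-3*(-17*(-1/56))² + 10*(-17*(-1/56)) + √2*(-17*(-1/56))^(3/2)) + 3615 = (-3*(17/56)² + 10*(17/56) + √2*(17/56)^(3/2)) + 3615 = (-3*289/3136 + 85/28 + √2*(17*√238/1568)) + 3615 = (-867/3136 + 85/28 + 17*√119/784) + 3615 = (8653/3136 + 17*√119/784) + 3615 = 11345293/3136 + 17*√119/784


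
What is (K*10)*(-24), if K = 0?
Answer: 0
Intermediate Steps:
(K*10)*(-24) = (0*10)*(-24) = 0*(-24) = 0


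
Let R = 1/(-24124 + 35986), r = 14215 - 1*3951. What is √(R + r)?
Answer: √160468567942/3954 ≈ 101.31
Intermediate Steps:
r = 10264 (r = 14215 - 3951 = 10264)
R = 1/11862 ≈ 8.4303e-5
√(R + r) = √(1/11862 + 10264) = √(121751569/11862) = √160468567942/3954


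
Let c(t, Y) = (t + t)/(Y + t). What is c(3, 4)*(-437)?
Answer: -2622/7 ≈ -374.57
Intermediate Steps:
c(t, Y) = 2*t/(Y + t) (c(t, Y) = (2*t)/(Y + t) = 2*t/(Y + t))
c(3, 4)*(-437) = (2*3/(4 + 3))*(-437) = (2*3/7)*(-437) = (2*3*(1/7))*(-437) = (6/7)*(-437) = -2622/7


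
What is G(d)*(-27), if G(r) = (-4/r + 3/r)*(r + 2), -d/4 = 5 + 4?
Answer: 51/2 ≈ 25.500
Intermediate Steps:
d = -36 (d = -4*(5 + 4) = -4*9 = -36)
G(r) = -(2 + r)/r (G(r) = (-1/r)*(2 + r) = -(2 + r)/r)
G(d)*(-27) = ((-2 - 1*(-36))/(-36))*(-27) = -(-2 + 36)/36*(-27) = -1/36*34*(-27) = -17/18*(-27) = 51/2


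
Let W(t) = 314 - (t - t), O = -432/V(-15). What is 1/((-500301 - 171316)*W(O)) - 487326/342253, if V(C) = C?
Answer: -102771078150841/72176960993714 ≈ -1.4239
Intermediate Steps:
O = 144/5 (O = -432/(-15) = -432*(-1/15) = 144/5 ≈ 28.800)
W(t) = 314 (W(t) = 314 - 1*0 = 314 + 0 = 314)
1/((-500301 - 171316)*W(O)) - 487326/342253 = 1/(-500301 - 171316*314) - 487326/342253 = (1/314)/(-671617) - 487326*1/342253 = -1/671617*1/314 - 487326/342253 = -1/210887738 - 487326/342253 = -102771078150841/72176960993714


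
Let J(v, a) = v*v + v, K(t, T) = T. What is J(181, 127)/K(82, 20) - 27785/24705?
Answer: 81327641/49410 ≈ 1646.0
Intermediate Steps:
J(v, a) = v + v² (J(v, a) = v² + v = v + v²)
J(181, 127)/K(82, 20) - 27785/24705 = (181*(1 + 181))/20 - 27785/24705 = (181*182)*(1/20) - 27785*1/24705 = 32942*(1/20) - 5557/4941 = 16471/10 - 5557/4941 = 81327641/49410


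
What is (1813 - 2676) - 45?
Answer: -908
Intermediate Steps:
(1813 - 2676) - 45 = -863 - 45 = -908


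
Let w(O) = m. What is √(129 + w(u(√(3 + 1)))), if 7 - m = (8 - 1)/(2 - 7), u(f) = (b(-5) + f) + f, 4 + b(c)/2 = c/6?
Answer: √3435/5 ≈ 11.722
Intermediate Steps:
b(c) = -8 + c/3 (b(c) = -8 + 2*(c/6) = -8 + c/3)
u(f) = -29/3 + 2*f (u(f) = ((-8 + (⅓)*(-5)) + f) + f = ((-8 - 5/3) + f) + f = (-29/3 + f) + f = -29/3 + 2*f)
m = 42/5 (m = 7 - (8 - 1)/(2 - 7) = 7 - 7/(-5) = 7 - 7*(-1)/5 = 7 - 1*(-7/5) = 7 + 7/5 = 42/5 ≈ 8.4000)
w(O) = 42/5
√(129 + w(u(√(3 + 1)))) = √(129 + 42/5) = √(687/5) = √3435/5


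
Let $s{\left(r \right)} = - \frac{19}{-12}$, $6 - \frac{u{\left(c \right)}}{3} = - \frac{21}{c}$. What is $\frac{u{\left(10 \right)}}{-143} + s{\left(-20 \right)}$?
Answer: $\frac{12127}{8580} \approx 1.4134$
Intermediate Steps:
$u{\left(c \right)} = 18 + \frac{63}{c}$ ($u{\left(c \right)} = 18 - 3 \left(- \frac{21}{c}\right) = 18 + \frac{63}{c}$)
$s{\left(r \right)} = \frac{19}{12}$ ($s{\left(r \right)} = \left(-19\right) \left(- \frac{1}{12}\right) = \frac{19}{12}$)
$\frac{u{\left(10 \right)}}{-143} + s{\left(-20 \right)} = \frac{18 + \frac{63}{10}}{-143} + \frac{19}{12} = \left(18 + 63 \cdot \frac{1}{10}\right) \left(- \frac{1}{143}\right) + \frac{19}{12} = \left(18 + \frac{63}{10}\right) \left(- \frac{1}{143}\right) + \frac{19}{12} = \frac{243}{10} \left(- \frac{1}{143}\right) + \frac{19}{12} = - \frac{243}{1430} + \frac{19}{12} = \frac{12127}{8580}$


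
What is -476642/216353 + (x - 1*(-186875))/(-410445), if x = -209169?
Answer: -190811951908/88801007085 ≈ -2.1488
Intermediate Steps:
-476642/216353 + (x - 1*(-186875))/(-410445) = -476642/216353 + (-209169 - 1*(-186875))/(-410445) = -476642*1/216353 + (-209169 + 186875)*(-1/410445) = -476642/216353 - 22294*(-1/410445) = -476642/216353 + 22294/410445 = -190811951908/88801007085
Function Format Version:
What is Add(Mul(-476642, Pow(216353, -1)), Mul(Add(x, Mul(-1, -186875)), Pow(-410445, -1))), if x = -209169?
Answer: Rational(-190811951908, 88801007085) ≈ -2.1488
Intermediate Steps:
Add(Mul(-476642, Pow(216353, -1)), Mul(Add(x, Mul(-1, -186875)), Pow(-410445, -1))) = Add(Mul(-476642, Pow(216353, -1)), Mul(Add(-209169, Mul(-1, -186875)), Pow(-410445, -1))) = Add(Mul(-476642, Rational(1, 216353)), Mul(Add(-209169, 186875), Rational(-1, 410445))) = Add(Rational(-476642, 216353), Mul(-22294, Rational(-1, 410445))) = Add(Rational(-476642, 216353), Rational(22294, 410445)) = Rational(-190811951908, 88801007085)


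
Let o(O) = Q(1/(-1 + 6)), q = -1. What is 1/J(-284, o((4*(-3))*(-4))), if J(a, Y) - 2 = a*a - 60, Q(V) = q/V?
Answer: 1/80598 ≈ 1.2407e-5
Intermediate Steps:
Q(V) = -1/V
o(O) = -5 (o(O) = -1/(1/(-1 + 6)) = -1/(1/5) = -1/1/5 = -1*5 = -5)
J(a, Y) = -58 + a**2 (J(a, Y) = 2 + (a*a - 60) = 2 + (a**2 - 60) = 2 + (-60 + a**2) = -58 + a**2)
1/J(-284, o((4*(-3))*(-4))) = 1/(-58 + (-284)**2) = 1/(-58 + 80656) = 1/80598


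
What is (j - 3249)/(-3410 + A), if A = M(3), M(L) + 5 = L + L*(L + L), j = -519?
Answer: 1884/1697 ≈ 1.1102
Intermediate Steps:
M(L) = -5 + L + 2*L² (M(L) = -5 + (L + L*(L + L)) = -5 + (L + L*(2*L)) = -5 + (L + 2*L²) = -5 + L + 2*L²)
A = 16 (A = -5 + 3 + 2*3² = -5 + 3 + 2*9 = -5 + 3 + 18 = 16)
(j - 3249)/(-3410 + A) = (-519 - 3249)/(-3410 + 16) = -3768/(-3394) = -3768*(-1/3394) = 1884/1697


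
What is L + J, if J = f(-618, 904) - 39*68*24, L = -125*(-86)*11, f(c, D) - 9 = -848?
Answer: 53763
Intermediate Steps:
f(c, D) = -839 (f(c, D) = 9 - 848 = -839)
L = 118250 (L = 10750*11 = 118250)
J = -64487 (J = -839 - 39*68*24 = -839 - 2652*24 = -839 - 1*63648 = -839 - 63648 = -64487)
L + J = 118250 - 64487 = 53763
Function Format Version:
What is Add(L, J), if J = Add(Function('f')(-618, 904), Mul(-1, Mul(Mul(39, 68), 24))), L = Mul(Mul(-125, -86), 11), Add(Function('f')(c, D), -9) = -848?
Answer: 53763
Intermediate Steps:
Function('f')(c, D) = -839 (Function('f')(c, D) = Add(9, -848) = -839)
L = 118250 (L = Mul(10750, 11) = 118250)
J = -64487 (J = Add(-839, Mul(-1, Mul(Mul(39, 68), 24))) = Add(-839, Mul(-1, Mul(2652, 24))) = Add(-839, Mul(-1, 63648)) = Add(-839, -63648) = -64487)
Add(L, J) = Add(118250, -64487) = 53763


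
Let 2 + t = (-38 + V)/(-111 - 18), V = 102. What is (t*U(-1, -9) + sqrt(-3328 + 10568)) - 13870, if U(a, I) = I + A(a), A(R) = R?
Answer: -1786010/129 + 2*sqrt(1810) ≈ -13760.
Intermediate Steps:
t = -322/129 (t = -2 + (-38 + 102)/(-111 - 18) = -2 + 64/(-129) = -2 + 64*(-1/129) = -2 - 64/129 = -322/129 ≈ -2.4961)
U(a, I) = I + a
(t*U(-1, -9) + sqrt(-3328 + 10568)) - 13870 = (-322*(-9 - 1)/129 + sqrt(-3328 + 10568)) - 13870 = (-322/129*(-10) + sqrt(7240)) - 13870 = (3220/129 + 2*sqrt(1810)) - 13870 = -1786010/129 + 2*sqrt(1810)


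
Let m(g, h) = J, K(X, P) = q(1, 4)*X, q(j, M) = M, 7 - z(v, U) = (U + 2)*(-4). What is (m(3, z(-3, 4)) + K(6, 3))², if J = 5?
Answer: 841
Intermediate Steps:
z(v, U) = 15 + 4*U (z(v, U) = 7 - (U + 2)*(-4) = 7 - (2 + U)*(-4) = 7 - (-8 - 4*U) = 7 + (8 + 4*U) = 15 + 4*U)
K(X, P) = 4*X
m(g, h) = 5
(m(3, z(-3, 4)) + K(6, 3))² = (5 + 4*6)² = (5 + 24)² = 29² = 841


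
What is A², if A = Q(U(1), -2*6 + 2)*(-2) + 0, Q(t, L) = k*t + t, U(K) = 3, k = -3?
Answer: 144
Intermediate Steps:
Q(t, L) = -2*t (Q(t, L) = -3*t + t = -2*t)
A = 12 (A = -2*3*(-2) + 0 = -6*(-2) + 0 = 12 + 0 = 12)
A² = 12² = 144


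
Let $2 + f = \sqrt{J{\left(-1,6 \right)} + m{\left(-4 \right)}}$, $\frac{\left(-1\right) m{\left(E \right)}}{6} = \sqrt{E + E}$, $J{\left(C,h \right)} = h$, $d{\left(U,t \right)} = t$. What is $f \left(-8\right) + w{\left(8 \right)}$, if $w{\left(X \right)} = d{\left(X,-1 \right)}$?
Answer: $15 - 8 \sqrt{6 - 12 i \sqrt{2}} \approx -12.713 + 19.596 i$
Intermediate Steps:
$w{\left(X \right)} = -1$
$m{\left(E \right)} = - 6 \sqrt{2} \sqrt{E}$ ($m{\left(E \right)} = - 6 \sqrt{E + E} = - 6 \sqrt{2 E} = - 6 \sqrt{2} \sqrt{E}$)
$f = -2 + \sqrt{6 - 12 i \sqrt{2}}$ ($f = -2 + \sqrt{6 - 6 \sqrt{2} \sqrt{-4}} = -2 + \sqrt{6 - 6 \sqrt{2} \cdot 2 i} = -2 + \sqrt{6 - 12 i \sqrt{2}} \approx 1.4641 - 2.4495 i$)
$f \left(-8\right) + w{\left(8 \right)} = \left(-2 + \sqrt{6 - 12 i \sqrt{2}}\right) \left(-8\right) - 1 = \left(16 - 8 \sqrt{6 - 12 i \sqrt{2}}\right) - 1 = 15 - 8 \sqrt{6 - 12 i \sqrt{2}}$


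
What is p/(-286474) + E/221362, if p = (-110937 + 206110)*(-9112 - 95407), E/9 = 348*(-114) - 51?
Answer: 550467754370894/15853614397 ≈ 34722.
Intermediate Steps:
E = -357507 (E = 9*(348*(-114) - 51) = 9*(-39672 - 51) = 9*(-39723) = -357507)
p = -9947386787 (p = 95173*(-104519) = -9947386787)
p/(-286474) + E/221362 = -9947386787/(-286474) - 357507/221362 = -9947386787*(-1/286474) - 357507*1/221362 = 9947386787/286474 - 357507/221362 = 550467754370894/15853614397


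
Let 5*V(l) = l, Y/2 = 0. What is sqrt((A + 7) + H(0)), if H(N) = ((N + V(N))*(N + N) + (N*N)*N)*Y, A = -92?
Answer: I*sqrt(85) ≈ 9.2195*I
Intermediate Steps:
Y = 0 (Y = 2*0 = 0)
V(l) = l/5
H(N) = 0 (H(N) = ((N + N/5)*(N + N) + (N*N)*N)*0 = ((6*N/5)*(2*N) + N**2*N)*0 = (12*N**2/5 + N**3)*0 = (N**3 + 12*N**2/5)*0 = 0)
sqrt((A + 7) + H(0)) = sqrt((-92 + 7) + 0) = sqrt(-85 + 0) = sqrt(-85) = I*sqrt(85)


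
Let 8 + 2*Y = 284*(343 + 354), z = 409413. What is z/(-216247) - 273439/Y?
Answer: -99649968043/21401965590 ≈ -4.6561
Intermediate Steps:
Y = 98970 (Y = -4 + (284*(343 + 354))/2 = -4 + (284*697)/2 = -4 + (1/2)*197948 = -4 + 98974 = 98970)
z/(-216247) - 273439/Y = 409413/(-216247) - 273439/98970 = 409413*(-1/216247) - 273439*1/98970 = -409413/216247 - 273439/98970 = -99649968043/21401965590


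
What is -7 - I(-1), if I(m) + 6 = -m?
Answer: -2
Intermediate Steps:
I(m) = -6 - m
-7 - I(-1) = -7 - (-6 - 1*(-1)) = -7 - (-6 + 1) = -7 - 1*(-5) = -7 + 5 = -2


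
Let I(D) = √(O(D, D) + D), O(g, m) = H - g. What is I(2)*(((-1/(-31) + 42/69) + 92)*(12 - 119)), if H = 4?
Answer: -14135342/713 ≈ -19825.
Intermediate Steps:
O(g, m) = 4 - g
I(D) = 2 (I(D) = √((4 - D) + D) = √4 = 2)
I(2)*(((-1/(-31) + 42/69) + 92)*(12 - 119)) = 2*(((-1/(-31) + 42/69) + 92)*(12 - 119)) = 2*(((-1*(-1/31) + 42*(1/69)) + 92)*(-107)) = 2*(((1/31 + 14/23) + 92)*(-107)) = 2*((457/713 + 92)*(-107)) = 2*((66053/713)*(-107)) = 2*(-7067671/713) = -14135342/713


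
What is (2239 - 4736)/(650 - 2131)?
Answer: 2497/1481 ≈ 1.6860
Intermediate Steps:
(2239 - 4736)/(650 - 2131) = -2497/(-1481) = -2497*(-1/1481) = 2497/1481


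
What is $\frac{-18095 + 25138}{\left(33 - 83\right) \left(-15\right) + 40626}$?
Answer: $\frac{7043}{41376} \approx 0.17022$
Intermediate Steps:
$\frac{-18095 + 25138}{\left(33 - 83\right) \left(-15\right) + 40626} = \frac{7043}{\left(-50\right) \left(-15\right) + 40626} = \frac{7043}{750 + 40626} = \frac{7043}{41376}$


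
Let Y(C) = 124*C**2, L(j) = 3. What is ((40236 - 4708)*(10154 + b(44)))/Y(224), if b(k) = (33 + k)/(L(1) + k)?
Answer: 2119755915/36553216 ≈ 57.991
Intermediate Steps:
b(k) = (33 + k)/(3 + k)
((40236 - 4708)*(10154 + b(44)))/Y(224) = ((40236 - 4708)*(10154 + (33 + 44)/(3 + 44)))/((124*224**2)) = (35528*(10154 + 77/47))/((124*50176)) = (35528*(10154 + (1/47)*77))/6221824 = (35528*(10154 + 77/47))*(1/6221824) = (35528*(477315/47))*(1/6221824) = (16958047320/47)*(1/6221824) = 2119755915/36553216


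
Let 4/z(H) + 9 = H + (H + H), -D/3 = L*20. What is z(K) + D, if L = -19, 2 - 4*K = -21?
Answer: 37636/33 ≈ 1140.5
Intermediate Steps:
K = 23/4 (K = ½ - ¼*(-21) = ½ + 21/4 = 23/4 ≈ 5.7500)
D = 1140 (D = -(-57)*20 = -3*(-380) = 1140)
z(H) = 4/(-9 + 3*H) (z(H) = 4/(-9 + (H + (H + H))) = 4/(-9 + (H + 2*H)) = 4/(-9 + 3*H))
z(K) + D = 4/(3*(-3 + 23/4)) + 1140 = 4/(3*(11/4)) + 1140 = (4/3)*(4/11) + 1140 = 16/33 + 1140 = 37636/33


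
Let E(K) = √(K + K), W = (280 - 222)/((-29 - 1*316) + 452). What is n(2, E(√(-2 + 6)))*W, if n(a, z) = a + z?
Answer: 232/107 ≈ 2.1682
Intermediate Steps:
W = 58/107 (W = 58/((-29 - 316) + 452) = 58/(-345 + 452) = 58/107 ≈ 0.54206)
E(K) = √2*√K (E(K) = √(2*K) = √2*√K)
n(2, E(√(-2 + 6)))*W = (2 + √2*√(√(-2 + 6)))*(58/107) = (2 + √2*√(√4))*(58/107) = (2 + √2*√2)*(58/107) = (2 + 2)*(58/107) = 4*(58/107) = 232/107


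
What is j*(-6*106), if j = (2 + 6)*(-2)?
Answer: 10176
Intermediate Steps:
j = -16 (j = 8*(-2) = -16)
j*(-6*106) = -(-96)*106 = -16*(-636) = 10176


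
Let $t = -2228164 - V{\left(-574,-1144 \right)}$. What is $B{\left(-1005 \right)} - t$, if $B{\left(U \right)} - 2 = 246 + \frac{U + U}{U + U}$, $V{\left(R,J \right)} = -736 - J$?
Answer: $2228821$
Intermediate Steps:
$B{\left(U \right)} = 249$ ($B{\left(U \right)} = 2 + \left(246 + \frac{U + U}{U + U}\right) = 2 + \left(246 + \frac{2 U}{2 U}\right) = 2 + \left(246 + 2 U \frac{1}{2 U}\right) = 2 + \left(246 + 1\right) = 2 + 247 = 249$)
$t = -2228572$ ($t = -2228164 - \left(-736 - -1144\right) = -2228164 - \left(-736 + 1144\right) = -2228164 - 408 = -2228572$)
$B{\left(-1005 \right)} - t = 249 - -2228572 = 249 + 2228572 = 2228821$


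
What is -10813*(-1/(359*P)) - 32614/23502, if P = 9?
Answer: 24791882/12655827 ≈ 1.9589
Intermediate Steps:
-10813*(-1/(359*P)) - 32614/23502 = -10813/((-359*9)) - 32614/23502 = -10813/(-3231) - 32614*1/23502 = -10813*(-1/3231) - 16307/11751 = 10813/3231 - 16307/11751 = 24791882/12655827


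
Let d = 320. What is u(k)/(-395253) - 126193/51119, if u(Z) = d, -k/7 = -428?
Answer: -49894519909/20204938107 ≈ -2.4694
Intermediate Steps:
k = 2996 (k = -7*(-428) = 2996)
u(Z) = 320
u(k)/(-395253) - 126193/51119 = 320/(-395253) - 126193/51119 = 320*(-1/395253) - 126193*1/51119 = -320/395253 - 126193/51119 = -49894519909/20204938107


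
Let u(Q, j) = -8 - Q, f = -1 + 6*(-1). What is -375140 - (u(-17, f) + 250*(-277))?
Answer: -305899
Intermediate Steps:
f = -7 (f = -1 - 6 = -7)
-375140 - (u(-17, f) + 250*(-277)) = -375140 - ((-8 - 1*(-17)) + 250*(-277)) = -375140 - ((-8 + 17) - 69250) = -375140 - (9 - 69250) = -375140 - 1*(-69241) = -375140 + 69241 = -305899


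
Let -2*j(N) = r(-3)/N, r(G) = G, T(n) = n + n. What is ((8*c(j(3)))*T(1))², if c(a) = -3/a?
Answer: 9216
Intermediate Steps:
T(n) = 2*n
j(N) = 3/(2*N) (j(N) = -(-3)/(2*N) = 3/(2*N))
((8*c(j(3)))*T(1))² = ((8*(-3/((3/2)/3)))*(2*1))² = ((8*(-3/((3/2)*(⅓))))*2)² = ((8*(-3/½))*2)² = ((8*(-3*2))*2)² = ((8*(-6))*2)² = (-48*2)² = (-96)² = 9216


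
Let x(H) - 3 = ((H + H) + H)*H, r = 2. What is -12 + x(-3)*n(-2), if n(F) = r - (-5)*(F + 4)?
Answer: 348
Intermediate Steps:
n(F) = 22 + 5*F (n(F) = 2 - (-5)*(F + 4) = 2 - (-5)*(4 + F) = 2 - (-20 - 5*F) = 2 + (20 + 5*F) = 22 + 5*F)
x(H) = 3 + 3*H² (x(H) = 3 + ((H + H) + H)*H = 3 + (2*H + H)*H = 3 + (3*H)*H = 3 + 3*H²)
-12 + x(-3)*n(-2) = -12 + (3 + 3*(-3)²)*(22 + 5*(-2)) = -12 + (3 + 3*9)*(22 - 10) = -12 + (3 + 27)*12 = -12 + 30*12 = -12 + 360 = 348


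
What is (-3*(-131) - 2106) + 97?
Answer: -1616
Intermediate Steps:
(-3*(-131) - 2106) + 97 = (393 - 2106) + 97 = -1713 + 97 = -1616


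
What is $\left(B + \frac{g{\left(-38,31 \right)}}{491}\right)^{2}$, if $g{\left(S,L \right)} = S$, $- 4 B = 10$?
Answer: $\frac{6405961}{964324} \approx 6.643$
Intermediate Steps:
$B = - \frac{5}{2}$ ($B = \left(- \frac{1}{4}\right) 10 = - \frac{5}{2} \approx -2.5$)
$\left(B + \frac{g{\left(-38,31 \right)}}{491}\right)^{2} = \left(- \frac{5}{2} - \frac{38}{491}\right)^{2} = \left(- \frac{2531}{982}\right)^{2} = \frac{6405961}{964324}$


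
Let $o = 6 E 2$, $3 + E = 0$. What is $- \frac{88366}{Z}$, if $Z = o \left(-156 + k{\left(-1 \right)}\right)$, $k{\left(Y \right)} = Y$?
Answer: $- \frac{44183}{2826} \approx -15.634$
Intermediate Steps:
$E = -3$ ($E = -3 + 0 = -3$)
$o = -36$ ($o = 6 \left(-3\right) 2 = \left(-18\right) 2 = -36$)
$Z = 5652$ ($Z = - 36 \left(-156 - 1\right) = \left(-36\right) \left(-157\right) = 5652$)
$- \frac{88366}{Z} = - \frac{88366}{5652} = \left(-88366\right) \frac{1}{5652} = - \frac{44183}{2826}$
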